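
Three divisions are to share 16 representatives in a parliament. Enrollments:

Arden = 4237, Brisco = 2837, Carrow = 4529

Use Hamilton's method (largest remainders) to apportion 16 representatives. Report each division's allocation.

The standard divisor is 11603/16 ≈ 725.188.
Standard quotas: Arden 5.843, Brisco 3.912, Carrow 6.245.
Lower quotas: Arden 5, Brisco 3, Carrow 6 (sum 14, leaving 2 seats).
Remainders in descending order: Brisco 0.912, Arden 0.843, Carrow 0.245.
Largest remainders: Brisco, Arden receive the extra seats.

Arden 6, Brisco 4, Carrow 6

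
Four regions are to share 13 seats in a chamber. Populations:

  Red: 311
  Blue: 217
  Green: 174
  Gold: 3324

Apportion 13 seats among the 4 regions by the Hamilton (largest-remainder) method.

Total 4026; standard divisor 4026/13 ≈ 309.692.
Standard quotas: Red 1.004, Blue 0.701, Green 0.562, Gold 10.733.
Lower quotas: Red 1, Blue 0, Green 0, Gold 10 (sum 11, leaving 2 seats).
Remainders in descending order: Gold 0.733, Blue 0.701, Green 0.562, Red 0.004.
Largest remainders: Gold, Blue receive the extra seats.

Red=1; Blue=1; Green=0; Gold=11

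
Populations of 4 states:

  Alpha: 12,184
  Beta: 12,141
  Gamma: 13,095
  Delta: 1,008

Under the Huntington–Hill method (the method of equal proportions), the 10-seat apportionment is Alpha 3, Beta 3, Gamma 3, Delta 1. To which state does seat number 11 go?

Priority for the next seat is population ÷ (√(s·(s+1))).
Priorities: Alpha 3517.218, Beta 3504.805, Gamma 3780.201, Delta 712.764.
Highest priority: Gamma.

Gamma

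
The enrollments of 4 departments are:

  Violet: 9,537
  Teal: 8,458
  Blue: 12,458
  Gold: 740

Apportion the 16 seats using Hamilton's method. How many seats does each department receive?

Standard divisor: 31193 ÷ 16 ≈ 1949.562.
Standard quotas: Violet 4.8919, Teal 4.3384, Blue 6.3902, Gold 0.3796.
Lower quotas: Violet 4, Teal 4, Blue 6, Gold 0 (sum 14, leaving 2 seats).
Remainders in descending order: Violet 0.8919, Blue 0.3902, Gold 0.3796, Teal 0.3384.
The surplus seats go to Violet, Blue.

Violet: 5; Teal: 4; Blue: 7; Gold: 0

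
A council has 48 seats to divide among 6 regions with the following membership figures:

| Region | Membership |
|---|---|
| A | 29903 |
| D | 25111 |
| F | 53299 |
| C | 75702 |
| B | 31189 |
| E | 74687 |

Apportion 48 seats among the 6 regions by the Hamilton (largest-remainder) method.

The standard divisor is 289891/48 ≈ 6039.396.
Standard quotas: A 4.9513, D 4.1579, F 8.8252, C 12.5347, B 5.1643, E 12.3666.
Lower quotas: A 4, D 4, F 8, C 12, B 5, E 12 (sum 45, leaving 3 seats).
Remainders in descending order: A 0.9513, F 0.8252, C 0.5347, E 0.3666, B 0.1643, D 0.1579.
The surplus seats go to A, F, C.

A=5; D=4; F=9; C=13; B=5; E=12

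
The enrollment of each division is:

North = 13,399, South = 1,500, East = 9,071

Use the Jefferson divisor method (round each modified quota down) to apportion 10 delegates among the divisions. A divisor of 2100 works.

With modified divisor 2100: modified quotas North 6.380, South 0.714, East 4.320.
Rounding down: North 6, South 0, East 4 (total 10).

North=6, South=0, East=4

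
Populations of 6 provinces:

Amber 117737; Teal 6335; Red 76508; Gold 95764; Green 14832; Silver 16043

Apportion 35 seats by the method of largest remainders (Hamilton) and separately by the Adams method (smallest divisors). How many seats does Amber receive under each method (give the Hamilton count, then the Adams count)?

13 and 12

Hamilton: Amber 13, Teal 1, Red 8, Gold 10, Green 1, Silver 2.
Adams: Amber 12, Teal 1, Red 8, Gold 10, Green 2, Silver 2.
Amber gets 13 under Hamilton and 12 under Adams.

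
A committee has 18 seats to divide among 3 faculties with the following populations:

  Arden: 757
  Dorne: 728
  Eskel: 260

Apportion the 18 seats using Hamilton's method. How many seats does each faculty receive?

Standard divisor: 1745 ÷ 18 ≈ 96.944.
Standard quotas: Arden 7.809, Dorne 7.509, Eskel 2.682.
Lower quotas: Arden 7, Dorne 7, Eskel 2 (sum 16, leaving 2 seats).
Remainders in descending order: Arden 0.809, Eskel 0.682, Dorne 0.509.
The surplus seats go to Arden, Eskel.

Arden 8, Dorne 7, Eskel 3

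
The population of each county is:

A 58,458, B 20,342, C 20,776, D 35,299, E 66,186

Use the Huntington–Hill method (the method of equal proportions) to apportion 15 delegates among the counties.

With divisor 14397: modified quotas A 4.060, B 1.413, C 1.443, D 2.452, E 4.597.
Geometric-mean thresholds: A √(4·5)=4.472, B √(1·2)=1.414, C √(1·2)=1.414, D √(2·3)=2.449, E √(4·5)=4.472.
Each quota rounded against its threshold gives A 4, B 1, C 2, D 3, E 5 (total 15).

A 4; B 1; C 2; D 3; E 5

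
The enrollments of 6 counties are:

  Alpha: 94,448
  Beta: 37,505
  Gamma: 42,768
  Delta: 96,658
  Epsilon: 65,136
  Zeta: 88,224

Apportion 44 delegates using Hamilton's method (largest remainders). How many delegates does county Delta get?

10

The standard divisor is 424739/44 ≈ 9653.159.
Standard quotas: Alpha 9.7842, Beta 3.8853, Gamma 4.4305, Delta 10.0131, Epsilon 6.7476, Zeta 9.1394.
Lower quotas: Alpha 9, Beta 3, Gamma 4, Delta 10, Epsilon 6, Zeta 9 (sum 41, leaving 3 seats).
Remainders in descending order: Beta 0.8853, Alpha 0.7842, Epsilon 0.7476, Gamma 0.4305, Zeta 0.1394, Delta 0.0131.
Largest remainders: Beta, Alpha, Epsilon receive the extra seats.
Delta receives 10.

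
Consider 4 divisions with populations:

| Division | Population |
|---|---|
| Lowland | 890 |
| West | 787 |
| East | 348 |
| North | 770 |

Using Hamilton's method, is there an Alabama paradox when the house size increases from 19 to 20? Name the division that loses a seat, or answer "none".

East

At 19 seats: Lowland 6, West 5, East 3, North 5.
At 20 seats: Lowland 6, West 6, East 2, North 6.
East drops from 3 to 2.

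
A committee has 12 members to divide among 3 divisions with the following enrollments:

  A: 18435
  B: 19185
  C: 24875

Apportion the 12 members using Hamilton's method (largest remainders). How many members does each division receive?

A=3, B=4, C=5

The standard divisor is 62495/12 ≈ 5207.917.
Standard quotas: A 3.5398, B 3.6838, C 4.7764.
Lower quotas: A 3, B 3, C 4 (sum 10, leaving 2 seats).
Remainders in descending order: C 0.7764, B 0.6838, A 0.5398.
Largest remainders: C, B receive the extra seats.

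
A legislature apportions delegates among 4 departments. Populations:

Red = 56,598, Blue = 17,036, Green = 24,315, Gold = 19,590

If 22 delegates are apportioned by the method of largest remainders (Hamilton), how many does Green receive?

4

Standard divisor: 117539 ÷ 22 ≈ 5342.682.
Standard quotas: Red 10.5936, Blue 3.1887, Green 4.5511, Gold 3.6667.
Lower quotas: Red 10, Blue 3, Green 4, Gold 3 (sum 20, leaving 2 seats).
Remainders in descending order: Gold 0.6667, Red 0.5936, Green 0.5511, Blue 0.1887.
Largest remainders: Gold, Red receive the extra seats.
Green receives 4.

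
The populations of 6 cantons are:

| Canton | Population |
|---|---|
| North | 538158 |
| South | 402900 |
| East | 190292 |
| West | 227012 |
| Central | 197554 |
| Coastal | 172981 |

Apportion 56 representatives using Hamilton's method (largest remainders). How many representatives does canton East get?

Standard divisor: 1728897 ÷ 56 ≈ 30873.161.
Standard quotas: North 17.4313, South 13.0502, East 6.1637, West 7.3531, Central 6.3989, Coastal 5.6030.
Lower quotas: North 17, South 13, East 6, West 7, Central 6, Coastal 5 (sum 54, leaving 2 seats).
Remainders in descending order: Coastal 0.6030, North 0.4313, Central 0.3989, West 0.3531, East 0.1637, South 0.0502.
The surplus seats go to Coastal, North.
East receives 6.

6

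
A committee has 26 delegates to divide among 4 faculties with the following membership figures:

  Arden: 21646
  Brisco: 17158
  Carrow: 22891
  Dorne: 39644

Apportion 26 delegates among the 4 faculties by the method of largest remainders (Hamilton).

Arden 6, Brisco 4, Carrow 6, Dorne 10

Total 101339; standard divisor 101339/26 ≈ 3897.654.
Standard quotas: Arden 5.5536, Brisco 4.4021, Carrow 5.8730, Dorne 10.1712.
Lower quotas: Arden 5, Brisco 4, Carrow 5, Dorne 10 (sum 24, leaving 2 seats).
Remainders in descending order: Carrow 0.8730, Arden 0.5536, Brisco 0.4021, Dorne 0.1712.
The surplus seats go to Carrow, Arden.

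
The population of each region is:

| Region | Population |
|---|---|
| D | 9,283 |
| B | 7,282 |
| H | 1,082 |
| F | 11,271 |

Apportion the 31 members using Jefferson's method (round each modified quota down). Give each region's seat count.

Standard divisor 28918/31 ≈ 932.839; standard quotas: D 9.951, B 7.806, H 1.160, F 12.082.
Rounding down gives 9, 7, 1, 12 = 29 seats, so the divisor must be adjusted.
With modified divisor 900: modified quotas D 10.314, B 8.091, H 1.202, F 12.523.
Rounding down: D 10, B 8, H 1, F 12 (total 31).

D 10, B 8, H 1, F 12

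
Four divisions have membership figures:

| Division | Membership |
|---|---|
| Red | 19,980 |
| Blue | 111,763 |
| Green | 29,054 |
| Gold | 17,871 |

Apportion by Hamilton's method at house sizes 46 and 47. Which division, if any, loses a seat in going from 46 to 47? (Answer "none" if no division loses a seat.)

At 46 seats: Red 5, Blue 29, Green 7, Gold 5.
At 47 seats: Red 5, Blue 29, Green 8, Gold 5.
No division's allocation decreased.

none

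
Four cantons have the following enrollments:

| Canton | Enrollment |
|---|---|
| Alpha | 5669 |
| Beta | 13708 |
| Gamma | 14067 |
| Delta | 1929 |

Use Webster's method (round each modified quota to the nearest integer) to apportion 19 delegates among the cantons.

Standard divisor 35373/19 ≈ 1861.737; standard quotas: Alpha 3.045, Beta 7.363, Gamma 7.556, Delta 1.036.
Rounding to the nearest integer gives Alpha 3, Beta 7, Gamma 8, Delta 1 — total 19, matching the house size, so no adjustment is needed.

Alpha: 3, Beta: 7, Gamma: 8, Delta: 1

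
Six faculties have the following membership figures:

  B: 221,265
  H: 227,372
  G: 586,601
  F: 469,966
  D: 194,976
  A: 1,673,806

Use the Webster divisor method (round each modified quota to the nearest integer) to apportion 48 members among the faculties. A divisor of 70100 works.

With modified divisor 70100: modified quotas B 3.156, H 3.244, G 8.368, F 6.704, D 2.781, A 23.877.
Rounding to the nearest integer: B 3, H 3, G 8, F 7, D 3, A 24 (total 48).

B 3; H 3; G 8; F 7; D 3; A 24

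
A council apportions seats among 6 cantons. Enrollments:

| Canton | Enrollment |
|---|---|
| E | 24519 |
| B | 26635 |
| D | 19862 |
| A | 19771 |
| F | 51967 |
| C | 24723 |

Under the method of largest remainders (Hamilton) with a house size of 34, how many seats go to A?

4

Standard divisor: 167477 ÷ 34 ≈ 4925.794.
Standard quotas: E 4.9777, B 5.4072, D 4.0322, A 4.0138, F 10.5500, C 5.0191.
Lower quotas: E 4, B 5, D 4, A 4, F 10, C 5 (sum 32, leaving 2 seats).
Remainders in descending order: E 0.9777, F 0.5500, B 0.4072, D 0.0322, C 0.0191, A 0.0138.
Largest remainders: E, F receive the extra seats.
A receives 4.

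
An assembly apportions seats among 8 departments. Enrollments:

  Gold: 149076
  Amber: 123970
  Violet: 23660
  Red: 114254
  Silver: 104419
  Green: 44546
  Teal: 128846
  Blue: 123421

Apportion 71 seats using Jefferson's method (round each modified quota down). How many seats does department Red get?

10

Standard divisor 812192/71 ≈ 11439.324; standard quotas: Gold 13.032, Amber 10.837, Violet 2.068, Red 9.988, Silver 9.128, Green 3.894, Teal 11.263, Blue 10.789.
Rounding down gives 13, 10, 2, 9, 9, 3, 11, 10 = 67 seats, so the divisor must be adjusted.
With modified divisor 10900: modified quotas Gold 13.677, Amber 11.373, Violet 2.171, Red 10.482, Silver 9.580, Green 4.087, Teal 11.821, Blue 11.323.
Rounding down: Gold 13, Amber 11, Violet 2, Red 10, Silver 9, Green 4, Teal 11, Blue 11 (total 71).
Red receives 10.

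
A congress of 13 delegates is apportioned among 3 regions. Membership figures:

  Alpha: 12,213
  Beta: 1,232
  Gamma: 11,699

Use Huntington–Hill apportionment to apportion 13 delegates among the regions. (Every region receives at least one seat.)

Alpha=6, Beta=1, Gamma=6

With divisor 2010: modified quotas Alpha 6.076, Beta 0.613, Gamma 5.820.
Geometric-mean thresholds: Alpha √(6·7)=6.481, Beta (min 1), Gamma √(5·6)=5.477.
Each quota rounded against its threshold gives Alpha 6, Beta 1, Gamma 6 (total 13).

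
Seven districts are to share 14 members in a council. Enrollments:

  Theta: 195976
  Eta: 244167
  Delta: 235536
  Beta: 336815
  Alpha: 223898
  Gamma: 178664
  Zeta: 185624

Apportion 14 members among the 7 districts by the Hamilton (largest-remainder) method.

Theta 2, Eta 2, Delta 2, Beta 3, Alpha 2, Gamma 1, Zeta 2

The standard divisor is 1600680/14 ≈ 114334.286.
Standard quotas: Theta 1.7141, Eta 2.1356, Delta 2.0601, Beta 2.9459, Alpha 1.9583, Gamma 1.5626, Zeta 1.6235.
Lower quotas: Theta 1, Eta 2, Delta 2, Beta 2, Alpha 1, Gamma 1, Zeta 1 (sum 10, leaving 4 seats).
Remainders in descending order: Alpha 0.9583, Beta 0.9459, Theta 0.7141, Zeta 0.6235, Gamma 0.5626, Eta 0.1356, Delta 0.0601.
Largest remainders: Alpha, Beta, Theta, Zeta receive the extra seats.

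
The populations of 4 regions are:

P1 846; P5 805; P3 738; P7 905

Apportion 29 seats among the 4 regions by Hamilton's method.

Standard divisor: 3294 ÷ 29 ≈ 113.586.
Standard quotas: P1 7.448, P5 7.087, P3 6.497, P7 7.968.
Lower quotas: P1 7, P5 7, P3 6, P7 7 (sum 27, leaving 2 seats).
Remainders in descending order: P7 0.968, P3 0.497, P1 0.448, P5 0.087.
The surplus seats go to P7, P3.

P1=7, P5=7, P3=7, P7=8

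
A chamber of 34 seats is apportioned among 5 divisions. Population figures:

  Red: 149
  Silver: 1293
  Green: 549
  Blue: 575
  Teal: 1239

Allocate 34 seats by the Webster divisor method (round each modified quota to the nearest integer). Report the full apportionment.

Standard divisor 3805/34 ≈ 111.912; standard quotas: Red 1.331, Silver 11.554, Green 4.906, Blue 5.138, Teal 11.071.
Rounding to the nearest integer gives Red 1, Silver 12, Green 5, Blue 5, Teal 11 — total 34, matching the house size, so no adjustment is needed.

Red=1, Silver=12, Green=5, Blue=5, Teal=11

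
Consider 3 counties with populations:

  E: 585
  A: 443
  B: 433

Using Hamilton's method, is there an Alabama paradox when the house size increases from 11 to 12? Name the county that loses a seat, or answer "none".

At 11 seats: E 5, A 3, B 3.
At 12 seats: E 5, A 4, B 3.
No county's allocation decreased.

none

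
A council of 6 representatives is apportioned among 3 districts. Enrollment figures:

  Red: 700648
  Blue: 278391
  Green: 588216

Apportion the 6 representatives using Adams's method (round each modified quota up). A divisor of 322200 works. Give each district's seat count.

Red: 3; Blue: 1; Green: 2

With modified divisor 322200: modified quotas Red 2.175, Blue 0.864, Green 1.826.
Rounding up: Red 3, Blue 1, Green 2 (total 6).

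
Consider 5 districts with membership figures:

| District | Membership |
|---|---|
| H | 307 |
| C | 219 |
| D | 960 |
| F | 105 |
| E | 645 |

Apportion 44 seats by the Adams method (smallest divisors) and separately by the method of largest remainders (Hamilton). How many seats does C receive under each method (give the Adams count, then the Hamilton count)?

5 and 4

Adams: H 6, C 5, D 18, F 2, E 13.
Hamilton: H 6, C 4, D 19, F 2, E 13.
C gets 5 under Adams and 4 under Hamilton.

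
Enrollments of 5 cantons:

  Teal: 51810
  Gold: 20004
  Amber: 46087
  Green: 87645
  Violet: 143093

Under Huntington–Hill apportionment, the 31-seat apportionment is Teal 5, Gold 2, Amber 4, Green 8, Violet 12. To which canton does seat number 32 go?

Violet

Priority for the next seat is population ÷ (√(s·(s+1))).
Priorities: Teal 9459.169, Gold 8166.599, Amber 10305.366, Green 10329.062, Violet 11456.609.
Highest priority: Violet.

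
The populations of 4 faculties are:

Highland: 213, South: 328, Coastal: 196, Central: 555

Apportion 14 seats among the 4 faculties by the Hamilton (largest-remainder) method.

Highland=2, South=4, Coastal=2, Central=6

Total 1292; standard divisor 1292/14 ≈ 92.286.
Standard quotas: Highland 2.308, South 3.554, Coastal 2.124, Central 6.014.
Lower quotas: Highland 2, South 3, Coastal 2, Central 6 (sum 13, leaving 1 seat).
Remainders in descending order: South 0.554, Highland 0.308, Coastal 0.124, Central 0.014.
Largest remainder: South receives the extra seat.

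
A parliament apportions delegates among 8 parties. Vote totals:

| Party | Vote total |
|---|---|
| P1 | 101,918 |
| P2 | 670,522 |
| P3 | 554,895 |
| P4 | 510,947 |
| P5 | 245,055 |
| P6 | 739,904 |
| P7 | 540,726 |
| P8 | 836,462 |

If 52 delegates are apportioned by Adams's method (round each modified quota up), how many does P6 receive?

Standard divisor 4200429/52 ≈ 80777.481; standard quotas: P1 1.262, P2 8.301, P3 6.869, P4 6.325, P5 3.034, P6 9.160, P7 6.694, P8 10.355.
Rounding up gives 2, 9, 7, 7, 4, 10, 7, 11 = 57 seats, so the divisor must be adjusted.
With modified divisor 87600: modified quotas P1 1.163, P2 7.654, P3 6.334, P4 5.833, P5 2.797, P6 8.446, P7 6.173, P8 9.549.
Rounding up: P1 2, P2 8, P3 7, P4 6, P5 3, P6 9, P7 7, P8 10 (total 52).
P6 receives 9.

9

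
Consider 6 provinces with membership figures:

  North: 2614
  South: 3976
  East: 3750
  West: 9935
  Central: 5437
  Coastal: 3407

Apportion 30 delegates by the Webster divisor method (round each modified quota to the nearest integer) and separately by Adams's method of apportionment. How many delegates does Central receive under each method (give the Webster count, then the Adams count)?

Webster: North 3, South 4, East 4, West 10, Central 6, Coastal 3.
Adams: North 3, South 4, East 4, West 10, Central 5, Coastal 4.
Central gets 6 under Webster and 5 under Adams.

6 and 5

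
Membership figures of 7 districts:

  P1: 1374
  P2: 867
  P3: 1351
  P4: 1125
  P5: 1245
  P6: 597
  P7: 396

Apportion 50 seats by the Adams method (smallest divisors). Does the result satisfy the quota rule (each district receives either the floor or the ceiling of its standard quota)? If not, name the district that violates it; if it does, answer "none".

Standard quotas: P1 9.878, P2 6.233, P3 9.712, P4 8.088, P5 8.950, P6 4.292, P7 2.847.
Adams allocation: P1 10, P2 6, P3 10, P4 8, P5 9, P6 4, P7 3.
Every allocation lies between the lower and upper quota.

none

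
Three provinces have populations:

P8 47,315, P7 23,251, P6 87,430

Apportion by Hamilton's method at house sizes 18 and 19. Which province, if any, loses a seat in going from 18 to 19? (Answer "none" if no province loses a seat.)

At 18 seats: P8 5, P7 3, P6 10.
At 19 seats: P8 6, P7 3, P6 10.
No province's allocation decreased.

none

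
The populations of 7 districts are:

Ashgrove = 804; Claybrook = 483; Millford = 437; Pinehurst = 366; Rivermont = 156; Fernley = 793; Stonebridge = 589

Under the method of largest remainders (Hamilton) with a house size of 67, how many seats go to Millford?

Total 3628; standard divisor 3628/67 ≈ 54.149.
Standard quotas: Ashgrove 14.848, Claybrook 8.920, Millford 8.070, Pinehurst 6.759, Rivermont 2.881, Fernley 14.645, Stonebridge 10.877.
Lower quotas: Ashgrove 14, Claybrook 8, Millford 8, Pinehurst 6, Rivermont 2, Fernley 14, Stonebridge 10 (sum 62, leaving 5 seats).
Remainders in descending order: Claybrook 0.920, Rivermont 0.881, Stonebridge 0.877, Ashgrove 0.848, Pinehurst 0.759, Fernley 0.645, Millford 0.070.
The surplus seats go to Claybrook, Rivermont, Stonebridge, Ashgrove, Pinehurst.
Millford receives 8.

8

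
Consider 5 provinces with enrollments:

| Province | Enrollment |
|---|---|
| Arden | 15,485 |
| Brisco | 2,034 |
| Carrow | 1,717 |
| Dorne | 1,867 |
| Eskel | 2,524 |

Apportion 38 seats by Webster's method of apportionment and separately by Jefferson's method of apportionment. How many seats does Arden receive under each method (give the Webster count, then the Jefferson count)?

Webster: Arden 25, Brisco 3, Carrow 3, Dorne 3, Eskel 4.
Jefferson: Arden 26, Brisco 3, Carrow 2, Dorne 3, Eskel 4.
Arden gets 25 under Webster and 26 under Jefferson.

25 and 26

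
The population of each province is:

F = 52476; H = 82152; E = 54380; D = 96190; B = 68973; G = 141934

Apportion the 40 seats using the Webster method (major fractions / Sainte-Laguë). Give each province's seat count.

Standard divisor 496105/40 ≈ 12402.625; standard quotas: F 4.231, H 6.624, E 4.385, D 7.756, B 5.561, G 11.444.
Rounding to the nearest integer gives F 4, H 7, E 4, D 8, B 6, G 11 — total 40, matching the house size, so no adjustment is needed.

F=4; H=7; E=4; D=8; B=6; G=11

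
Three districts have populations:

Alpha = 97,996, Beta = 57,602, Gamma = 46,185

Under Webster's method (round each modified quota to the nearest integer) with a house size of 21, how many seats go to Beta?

Standard divisor 201783/21 ≈ 9608.714; standard quotas: Alpha 10.199, Beta 5.995, Gamma 4.807.
Rounding to the nearest integer gives Alpha 10, Beta 6, Gamma 5 — total 21, matching the house size, so no adjustment is needed.
Beta receives 6.

6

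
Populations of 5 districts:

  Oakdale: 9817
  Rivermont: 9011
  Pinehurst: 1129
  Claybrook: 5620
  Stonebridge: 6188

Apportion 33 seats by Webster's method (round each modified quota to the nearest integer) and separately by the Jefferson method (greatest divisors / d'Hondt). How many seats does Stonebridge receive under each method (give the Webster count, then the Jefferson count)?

Webster: Oakdale 10, Rivermont 9, Pinehurst 1, Claybrook 6, Stonebridge 7.
Jefferson: Oakdale 10, Rivermont 10, Pinehurst 1, Claybrook 6, Stonebridge 6.
Stonebridge gets 7 under Webster and 6 under Jefferson.

7 and 6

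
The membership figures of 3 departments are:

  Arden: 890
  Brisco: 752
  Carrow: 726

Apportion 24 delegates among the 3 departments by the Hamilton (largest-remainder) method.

Standard divisor: 2368 ÷ 24 ≈ 98.667.
Standard quotas: Arden 9.020, Brisco 7.622, Carrow 7.358.
Lower quotas: Arden 9, Brisco 7, Carrow 7 (sum 23, leaving 1 seat).
Remainders in descending order: Brisco 0.622, Carrow 0.358, Arden 0.020.
The surplus seat goes to Brisco.

Arden 9, Brisco 8, Carrow 7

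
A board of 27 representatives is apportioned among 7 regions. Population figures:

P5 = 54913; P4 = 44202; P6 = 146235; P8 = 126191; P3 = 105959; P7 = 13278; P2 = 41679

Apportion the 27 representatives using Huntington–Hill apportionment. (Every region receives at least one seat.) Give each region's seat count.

P5 3; P4 2; P6 8; P8 6; P3 5; P7 1; P2 2

With divisor 19507: modified quotas P5 2.815, P4 2.266, P6 7.497, P8 6.469, P3 5.432, P7 0.681, P2 2.137.
Geometric-mean thresholds: P5 √(2·3)=2.449, P4 √(2·3)=2.449, P6 √(7·8)=7.483, P8 √(6·7)=6.481, P3 √(5·6)=5.477, P7 (min 1), P2 √(2·3)=2.449.
Each quota rounded against its threshold gives P5 3, P4 2, P6 8, P8 6, P3 5, P7 1, P2 2 (total 27).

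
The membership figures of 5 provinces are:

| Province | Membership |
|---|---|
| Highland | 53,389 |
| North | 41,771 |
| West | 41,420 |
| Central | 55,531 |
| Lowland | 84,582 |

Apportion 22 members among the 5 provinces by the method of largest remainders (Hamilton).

The standard divisor is 276693/22 ≈ 12576.955.
Standard quotas: Highland 4.2450, North 3.3212, West 3.2933, Central 4.4153, Lowland 6.7252.
Lower quotas: Highland 4, North 3, West 3, Central 4, Lowland 6 (sum 20, leaving 2 seats).
Remainders in descending order: Lowland 0.7252, Central 0.4153, North 0.3212, West 0.2933, Highland 0.2450.
The surplus seats go to Lowland, Central.

Highland=4, North=3, West=3, Central=5, Lowland=7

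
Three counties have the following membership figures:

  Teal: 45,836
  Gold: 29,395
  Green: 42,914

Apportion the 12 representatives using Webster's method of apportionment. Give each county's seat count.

Standard divisor 118145/12 ≈ 9845.417; standard quotas: Teal 4.656, Gold 2.986, Green 4.359.
Rounding to the nearest integer gives Teal 5, Gold 3, Green 4 — total 12, matching the house size, so no adjustment is needed.

Teal=5, Gold=3, Green=4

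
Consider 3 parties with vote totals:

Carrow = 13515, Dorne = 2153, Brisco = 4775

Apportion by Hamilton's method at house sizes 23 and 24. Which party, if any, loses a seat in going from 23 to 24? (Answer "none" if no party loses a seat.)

Dorne

At 23 seats: Carrow 15, Dorne 3, Brisco 5.
At 24 seats: Carrow 16, Dorne 2, Brisco 6.
Dorne drops from 3 to 2.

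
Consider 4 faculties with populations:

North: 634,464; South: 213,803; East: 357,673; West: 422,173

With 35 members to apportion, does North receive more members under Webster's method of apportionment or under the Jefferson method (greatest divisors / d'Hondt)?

Jefferson

Webster: North 13, South 5, East 8, West 9.
Jefferson: North 14, South 4, East 8, West 9.
North gets 13 under Webster and 14 under Jefferson.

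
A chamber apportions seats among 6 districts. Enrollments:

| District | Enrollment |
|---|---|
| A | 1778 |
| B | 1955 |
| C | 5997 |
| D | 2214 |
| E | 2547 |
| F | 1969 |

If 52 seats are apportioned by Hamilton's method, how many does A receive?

The standard divisor is 16460/52 ≈ 316.538.
Standard quotas: A 5.6170, B 6.1762, C 18.9456, D 6.9944, E 8.0464, F 6.2204.
Lower quotas: A 5, B 6, C 18, D 6, E 8, F 6 (sum 49, leaving 3 seats).
Remainders in descending order: D 0.9944, C 0.9456, A 0.6170, F 0.2204, B 0.1762, E 0.0464.
Largest remainders: D, C, A receive the extra seats.
A receives 6.

6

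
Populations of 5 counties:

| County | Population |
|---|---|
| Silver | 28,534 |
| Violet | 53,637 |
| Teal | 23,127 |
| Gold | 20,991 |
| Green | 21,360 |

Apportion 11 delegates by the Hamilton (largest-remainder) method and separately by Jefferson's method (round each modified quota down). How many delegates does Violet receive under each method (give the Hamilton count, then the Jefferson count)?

4 and 5

Hamilton: Silver 2, Violet 4, Teal 2, Gold 1, Green 2.
Jefferson: Silver 2, Violet 5, Teal 2, Gold 1, Green 1.
Violet gets 4 under Hamilton and 5 under Jefferson.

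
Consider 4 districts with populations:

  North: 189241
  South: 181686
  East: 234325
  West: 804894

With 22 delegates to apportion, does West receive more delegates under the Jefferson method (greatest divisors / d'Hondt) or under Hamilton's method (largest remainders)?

Jefferson

Jefferson: North 3, South 3, East 3, West 13.
Hamilton: North 3, South 3, East 4, West 12.
West gets 13 under Jefferson and 12 under Hamilton.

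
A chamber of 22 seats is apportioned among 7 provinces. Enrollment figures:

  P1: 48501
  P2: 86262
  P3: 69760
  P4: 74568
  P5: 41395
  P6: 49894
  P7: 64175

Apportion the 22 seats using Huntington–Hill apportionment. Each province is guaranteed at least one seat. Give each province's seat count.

With divisor 19969: modified quotas P1 2.429, P2 4.320, P3 3.493, P4 3.734, P5 2.073, P6 2.499, P7 3.214.
Geometric-mean thresholds: P1 √(2·3)=2.449, P2 √(4·5)=4.472, P3 √(3·4)=3.464, P4 √(3·4)=3.464, P5 √(2·3)=2.449, P6 √(2·3)=2.449, P7 √(3·4)=3.464.
Each quota rounded against its threshold gives P1 2, P2 4, P3 4, P4 4, P5 2, P6 3, P7 3 (total 22).

P1 2, P2 4, P3 4, P4 4, P5 2, P6 3, P7 3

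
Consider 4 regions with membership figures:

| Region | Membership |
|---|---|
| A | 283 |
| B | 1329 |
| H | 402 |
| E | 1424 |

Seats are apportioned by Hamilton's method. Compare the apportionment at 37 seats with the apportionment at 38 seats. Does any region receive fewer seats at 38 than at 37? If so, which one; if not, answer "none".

H

At 37 seats: A 3, B 14, H 5, E 15.
At 38 seats: A 3, B 15, H 4, E 16.
H drops from 5 to 4.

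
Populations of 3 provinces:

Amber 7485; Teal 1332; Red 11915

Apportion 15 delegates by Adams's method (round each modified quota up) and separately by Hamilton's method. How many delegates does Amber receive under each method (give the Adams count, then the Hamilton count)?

Adams: Amber 6, Teal 1, Red 8.
Hamilton: Amber 5, Teal 1, Red 9.
Amber gets 6 under Adams and 5 under Hamilton.

6 and 5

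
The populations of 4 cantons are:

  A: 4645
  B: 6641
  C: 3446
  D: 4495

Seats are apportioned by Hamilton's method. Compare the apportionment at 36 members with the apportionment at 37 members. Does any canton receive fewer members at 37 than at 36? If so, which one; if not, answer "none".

C

At 36 seats: A 9, B 12, C 7, D 8.
At 37 seats: A 9, B 13, C 6, D 9.
C drops from 7 to 6.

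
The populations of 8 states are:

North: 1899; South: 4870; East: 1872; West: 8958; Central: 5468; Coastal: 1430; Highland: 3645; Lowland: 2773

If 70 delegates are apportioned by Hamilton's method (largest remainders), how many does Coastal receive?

Standard divisor: 30915 ÷ 70 ≈ 441.643.
Standard quotas: North 4.2999, South 11.0270, East 4.2387, West 20.2834, Central 12.3810, Coastal 3.2379, Highland 8.2533, Lowland 6.2788.
Lower quotas: North 4, South 11, East 4, West 20, Central 12, Coastal 3, Highland 8, Lowland 6 (sum 68, leaving 2 seats).
Remainders in descending order: Central 0.3810, North 0.2999, West 0.2834, Lowland 0.2788, Highland 0.2533, East 0.2387, Coastal 0.2379, South 0.0270.
The surplus seats go to Central, North.
Coastal receives 3.

3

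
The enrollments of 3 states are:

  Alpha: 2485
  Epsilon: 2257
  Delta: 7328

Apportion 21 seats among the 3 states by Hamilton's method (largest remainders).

Standard divisor: 12070 ÷ 21 ≈ 574.762.
Standard quotas: Alpha 4.3235, Epsilon 3.9268, Delta 12.7496.
Lower quotas: Alpha 4, Epsilon 3, Delta 12 (sum 19, leaving 2 seats).
Remainders in descending order: Epsilon 0.9268, Delta 0.7496, Alpha 0.3235.
The surplus seats go to Epsilon, Delta.

Alpha=4, Epsilon=4, Delta=13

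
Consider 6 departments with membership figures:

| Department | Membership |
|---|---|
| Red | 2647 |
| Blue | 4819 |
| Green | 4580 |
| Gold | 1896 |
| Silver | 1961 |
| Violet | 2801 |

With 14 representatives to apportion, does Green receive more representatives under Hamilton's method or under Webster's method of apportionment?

Webster

Hamilton: Red 2, Blue 4, Green 3, Gold 1, Silver 2, Violet 2.
Webster: Red 2, Blue 4, Green 4, Gold 1, Silver 1, Violet 2.
Green gets 3 under Hamilton and 4 under Webster.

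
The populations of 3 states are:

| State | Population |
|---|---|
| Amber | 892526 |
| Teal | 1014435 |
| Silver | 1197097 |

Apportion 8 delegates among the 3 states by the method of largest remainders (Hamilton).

Amber 2, Teal 3, Silver 3

The standard divisor is 3104058/8 ≈ 388007.25.
Standard quotas: Amber 2.3003, Teal 2.6145, Silver 3.0852.
Lower quotas: Amber 2, Teal 2, Silver 3 (sum 7, leaving 1 seat).
Remainders in descending order: Teal 0.6145, Amber 0.3003, Silver 0.0852.
The surplus seat goes to Teal.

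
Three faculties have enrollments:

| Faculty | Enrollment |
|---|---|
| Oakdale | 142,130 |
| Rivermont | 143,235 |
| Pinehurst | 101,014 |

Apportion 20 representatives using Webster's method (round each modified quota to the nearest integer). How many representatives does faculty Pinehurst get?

5

Standard divisor 386379/20 ≈ 19318.95; standard quotas: Oakdale 7.357, Rivermont 7.414, Pinehurst 5.229.
Rounding to the nearest integer gives 7, 7, 5 = 19 seats, so the divisor must be adjusted.
With modified divisor 19020: modified quotas Oakdale 7.473, Rivermont 7.531, Pinehurst 5.311.
Rounding to the nearest integer: Oakdale 7, Rivermont 8, Pinehurst 5 (total 20).
Pinehurst receives 5.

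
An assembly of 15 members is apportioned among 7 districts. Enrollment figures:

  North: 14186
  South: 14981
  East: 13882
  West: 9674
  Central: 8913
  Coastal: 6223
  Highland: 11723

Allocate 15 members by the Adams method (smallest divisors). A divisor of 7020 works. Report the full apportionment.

North=3, South=3, East=2, West=2, Central=2, Coastal=1, Highland=2

With modified divisor 7020: modified quotas North 2.021, South 2.134, East 1.977, West 1.378, Central 1.270, Coastal 0.886, Highland 1.670.
Rounding up: North 3, South 3, East 2, West 2, Central 2, Coastal 1, Highland 2 (total 15).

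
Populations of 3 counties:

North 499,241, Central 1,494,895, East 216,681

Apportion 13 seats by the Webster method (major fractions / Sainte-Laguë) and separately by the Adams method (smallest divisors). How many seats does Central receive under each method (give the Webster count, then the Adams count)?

9 and 8

Webster: North 3, Central 9, East 1.
Adams: North 3, Central 8, East 2.
Central gets 9 under Webster and 8 under Adams.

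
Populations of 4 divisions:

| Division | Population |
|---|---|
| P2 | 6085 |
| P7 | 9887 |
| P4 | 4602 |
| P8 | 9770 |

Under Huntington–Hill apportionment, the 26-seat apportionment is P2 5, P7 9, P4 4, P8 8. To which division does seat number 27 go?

Priority for the next seat is population ÷ (√(s·(s+1))).
Priorities: P2 1110.964, P7 1042.181, P4 1029.038, P8 1151.406.
Highest priority: P8.

P8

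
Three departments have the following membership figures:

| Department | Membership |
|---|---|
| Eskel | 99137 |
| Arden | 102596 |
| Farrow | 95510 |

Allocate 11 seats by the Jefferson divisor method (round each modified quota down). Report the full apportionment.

Standard divisor 297243/11 ≈ 27022.091; standard quotas: Eskel 3.669, Arden 3.797, Farrow 3.535.
Rounding down gives 3, 3, 3 = 9 seats, so the divisor must be adjusted.
With modified divisor 24300: modified quotas Eskel 4.080, Arden 4.222, Farrow 3.930.
Rounding down: Eskel 4, Arden 4, Farrow 3 (total 11).

Eskel 4, Arden 4, Farrow 3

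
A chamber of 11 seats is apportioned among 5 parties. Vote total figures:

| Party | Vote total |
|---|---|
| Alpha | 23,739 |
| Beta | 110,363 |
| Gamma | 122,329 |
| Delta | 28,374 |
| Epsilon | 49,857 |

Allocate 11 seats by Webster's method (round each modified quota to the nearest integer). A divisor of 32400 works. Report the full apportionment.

Alpha 1; Beta 3; Gamma 4; Delta 1; Epsilon 2

With modified divisor 32400: modified quotas Alpha 0.733, Beta 3.406, Gamma 3.776, Delta 0.876, Epsilon 1.539.
Rounding to the nearest integer: Alpha 1, Beta 3, Gamma 4, Delta 1, Epsilon 2 (total 11).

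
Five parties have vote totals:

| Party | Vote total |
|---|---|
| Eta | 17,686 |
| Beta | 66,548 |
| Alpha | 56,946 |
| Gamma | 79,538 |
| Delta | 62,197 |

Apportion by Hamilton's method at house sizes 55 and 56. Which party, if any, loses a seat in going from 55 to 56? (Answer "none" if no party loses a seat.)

At 55 seats: Eta 3, Beta 13, Alpha 11, Gamma 16, Delta 12.
At 56 seats: Eta 4, Beta 13, Alpha 11, Gamma 16, Delta 12.
No party's allocation decreased.

none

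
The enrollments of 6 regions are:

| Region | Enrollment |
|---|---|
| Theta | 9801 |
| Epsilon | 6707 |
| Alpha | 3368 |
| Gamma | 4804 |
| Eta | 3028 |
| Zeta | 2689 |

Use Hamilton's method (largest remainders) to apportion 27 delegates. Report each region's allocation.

Standard divisor: 30397 ÷ 27 ≈ 1125.815.
Standard quotas: Theta 8.7057, Epsilon 5.9575, Alpha 2.9916, Gamma 4.2671, Eta 2.6896, Zeta 2.3885.
Lower quotas: Theta 8, Epsilon 5, Alpha 2, Gamma 4, Eta 2, Zeta 2 (sum 23, leaving 4 seats).
Remainders in descending order: Alpha 0.9916, Epsilon 0.9575, Theta 0.7057, Eta 0.6896, Zeta 0.3885, Gamma 0.2671.
The surplus seats go to Alpha, Epsilon, Theta, Eta.

Theta: 9; Epsilon: 6; Alpha: 3; Gamma: 4; Eta: 3; Zeta: 2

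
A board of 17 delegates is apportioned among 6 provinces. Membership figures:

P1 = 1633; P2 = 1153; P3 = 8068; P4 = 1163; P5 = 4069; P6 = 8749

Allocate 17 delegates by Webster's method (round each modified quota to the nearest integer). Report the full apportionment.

Standard divisor 24835/17 ≈ 1460.882; standard quotas: P1 1.118, P2 0.789, P3 5.523, P4 0.796, P5 2.785, P6 5.989.
Rounding to the nearest integer gives 1, 1, 6, 1, 3, 6 = 18 seats, so the divisor must be adjusted.
With modified divisor 1500: modified quotas P1 1.089, P2 0.769, P3 5.379, P4 0.775, P5 2.713, P6 5.833.
Rounding to the nearest integer: P1 1, P2 1, P3 5, P4 1, P5 3, P6 6 (total 17).

P1 1; P2 1; P3 5; P4 1; P5 3; P6 6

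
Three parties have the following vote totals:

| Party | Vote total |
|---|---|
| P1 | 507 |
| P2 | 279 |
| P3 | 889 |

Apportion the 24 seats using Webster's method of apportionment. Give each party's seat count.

Standard divisor 1675/24 ≈ 69.792; standard quotas: P1 7.264, P2 3.998, P3 12.738.
Rounding to the nearest integer gives P1 7, P2 4, P3 13 — total 24, matching the house size, so no adjustment is needed.

P1: 7, P2: 4, P3: 13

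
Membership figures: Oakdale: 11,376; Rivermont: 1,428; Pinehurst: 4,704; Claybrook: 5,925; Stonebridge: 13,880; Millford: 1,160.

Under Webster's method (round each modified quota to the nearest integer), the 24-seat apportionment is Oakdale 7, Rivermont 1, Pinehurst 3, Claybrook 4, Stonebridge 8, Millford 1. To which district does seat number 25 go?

Priority for the next seat is population ÷ (current seats + 0.5).
Priorities: Oakdale 1516.800, Rivermont 952.000, Pinehurst 1344.000, Claybrook 1316.667, Stonebridge 1632.941, Millford 773.333.
Highest priority: Stonebridge.

Stonebridge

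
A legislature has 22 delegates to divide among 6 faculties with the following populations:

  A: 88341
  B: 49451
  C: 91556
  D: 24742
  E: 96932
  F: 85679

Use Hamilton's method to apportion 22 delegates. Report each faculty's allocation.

The standard divisor is 436701/22 ≈ 19850.045.
Standard quotas: A 4.4504, B 2.4912, C 4.6124, D 1.2464, E 4.8832, F 4.3163.
Lower quotas: A 4, B 2, C 4, D 1, E 4, F 4 (sum 19, leaving 3 seats).
Remainders in descending order: E 0.8832, C 0.6124, B 0.4912, A 0.4504, F 0.3163, D 0.2464.
The surplus seats go to E, C, B.

A 4; B 3; C 5; D 1; E 5; F 4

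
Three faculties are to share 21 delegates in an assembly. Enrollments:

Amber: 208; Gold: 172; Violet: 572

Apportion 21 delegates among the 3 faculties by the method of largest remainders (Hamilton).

Standard divisor: 952 ÷ 21 ≈ 45.333.
Standard quotas: Amber 4.588, Gold 3.794, Violet 12.618.
Lower quotas: Amber 4, Gold 3, Violet 12 (sum 19, leaving 2 seats).
Remainders in descending order: Gold 0.794, Violet 0.618, Amber 0.588.
The surplus seats go to Gold, Violet.

Amber: 4, Gold: 4, Violet: 13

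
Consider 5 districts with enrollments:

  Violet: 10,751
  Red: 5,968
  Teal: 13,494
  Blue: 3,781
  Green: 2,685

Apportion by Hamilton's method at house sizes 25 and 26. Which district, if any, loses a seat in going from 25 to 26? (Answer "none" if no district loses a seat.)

none

At 25 seats: Violet 7, Red 4, Teal 9, Blue 3, Green 2.
At 26 seats: Violet 8, Red 4, Teal 9, Blue 3, Green 2.
No district's allocation decreased.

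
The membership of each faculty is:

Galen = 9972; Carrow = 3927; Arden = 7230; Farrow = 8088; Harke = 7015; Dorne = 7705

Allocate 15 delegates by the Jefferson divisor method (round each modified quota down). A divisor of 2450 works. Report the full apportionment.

With modified divisor 2450: modified quotas Galen 4.070, Carrow 1.603, Arden 2.951, Farrow 3.301, Harke 2.863, Dorne 3.145.
Rounding down: Galen 4, Carrow 1, Arden 2, Farrow 3, Harke 2, Dorne 3 (total 15).

Galen 4; Carrow 1; Arden 2; Farrow 3; Harke 2; Dorne 3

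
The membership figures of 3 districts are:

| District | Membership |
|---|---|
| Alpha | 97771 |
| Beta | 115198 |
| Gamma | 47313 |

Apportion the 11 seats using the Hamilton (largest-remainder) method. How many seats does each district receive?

The standard divisor is 260282/11 = 23662.
Standard quotas: Alpha 4.1320, Beta 4.8685, Gamma 1.9995.
Lower quotas: Alpha 4, Beta 4, Gamma 1 (sum 9, leaving 2 seats).
Remainders in descending order: Gamma 0.9995, Beta 0.8685, Alpha 0.1320.
Largest remainders: Gamma, Beta receive the extra seats.

Alpha 4, Beta 5, Gamma 2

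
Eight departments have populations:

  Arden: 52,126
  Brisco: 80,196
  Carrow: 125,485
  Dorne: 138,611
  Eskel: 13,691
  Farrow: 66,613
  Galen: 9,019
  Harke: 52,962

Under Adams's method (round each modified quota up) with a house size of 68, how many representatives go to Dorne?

Standard divisor 538703/68 ≈ 7922.103; standard quotas: Arden 6.580, Brisco 10.123, Carrow 15.840, Dorne 17.497, Eskel 1.728, Farrow 8.408, Galen 1.138, Harke 6.685.
Rounding up gives 7, 11, 16, 18, 2, 9, 2, 7 = 72 seats, so the divisor must be adjusted.
With modified divisor 8500: modified quotas Arden 6.132, Brisco 9.435, Carrow 14.763, Dorne 16.307, Eskel 1.611, Farrow 7.837, Galen 1.061, Harke 6.231.
Rounding up: Arden 7, Brisco 10, Carrow 15, Dorne 17, Eskel 2, Farrow 8, Galen 2, Harke 7 (total 68).
Dorne receives 17.

17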